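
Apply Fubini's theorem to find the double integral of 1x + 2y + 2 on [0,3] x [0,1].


By Fubini, integrate in x first, then y.
Step 1: Fix y, integrate over x in [0,3]:
  integral(1x + 2y + 2, x=0..3)
  = 1*(3^2 - 0^2)/2 + (2y + 2)*(3 - 0)
  = 4.5 + (2y + 2)*3
  = 4.5 + 6y + 6
  = 10.5 + 6y
Step 2: Integrate over y in [0,1]:
  integral(10.5 + 6y, y=0..1)
  = 10.5*1 + 6*(1^2 - 0^2)/2
  = 10.5 + 3
  = 13.5


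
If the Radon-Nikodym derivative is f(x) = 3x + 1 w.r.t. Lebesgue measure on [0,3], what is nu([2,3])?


nu(A) = integral_A (dnu/dmu) dmu = integral_2^3 (3x + 1) dx
Step 1: Antiderivative F(x) = (3/2)x^2 + 1x
Step 2: F(3) = (3/2)*3^2 + 1*3 = 13.5 + 3 = 16.5
Step 3: F(2) = (3/2)*2^2 + 1*2 = 6 + 2 = 8
Step 4: nu([2,3]) = F(3) - F(2) = 16.5 - 8 = 8.5


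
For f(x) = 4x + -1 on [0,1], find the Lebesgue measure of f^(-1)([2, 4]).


f^(-1)([2, 4]) = {x : 2 <= 4x + -1 <= 4}
Solving: (2 - -1)/4 <= x <= (4 - -1)/4
= [0.75, 1.25]
Intersecting with [0,1]: [0.75, 1]
Measure = 1 - 0.75 = 0.25


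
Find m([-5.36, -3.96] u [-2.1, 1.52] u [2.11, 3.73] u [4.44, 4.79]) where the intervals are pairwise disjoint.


For pairwise disjoint intervals, m(union) = sum of lengths.
= (-3.96 - -5.36) + (1.52 - -2.1) + (3.73 - 2.11) + (4.79 - 4.44)
= 1.4 + 3.62 + 1.62 + 0.35
= 6.99


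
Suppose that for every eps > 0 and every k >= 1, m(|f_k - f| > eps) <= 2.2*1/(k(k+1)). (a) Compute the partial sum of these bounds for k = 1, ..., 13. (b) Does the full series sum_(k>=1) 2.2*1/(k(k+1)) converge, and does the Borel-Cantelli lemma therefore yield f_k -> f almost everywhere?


Step 1: List the terms 2.2*1/(k(k+1)) for k = 1 to 13:
  k=1: 1.1
  k=2: 0.366667
  k=3: 0.183333
  k=4: 0.11
  k=5: 0.073333
  k=6: 0.052381
  k=7: 0.039286
  k=8: 0.030556
  k=9: 0.024444
  k=10: 0.02
  k=11: 0.016667
  k=12: 0.014103
  k=13: 0.012088
Step 2: Partial sum = 1.1 + 0.366667 + 0.183333 + 0.11 + 0.073333 + 0.052381 + 0.039286 + 0.030556 + 0.024444 + 0.02 + 0.016667 + 0.014103 + 0.012088
     = 2.042857
Step 3: The full series sum_(k>=1) 2.2*1/(k(k+1)) converges (telescoping series sum 1/(k(k+1)) = 1; a constant multiple of a convergent series converges).
Step 4: Fix eps > 0. Since sum_k m(|f_k - f| > eps) < infinity, the Borel-Cantelli lemma gives
        m(limsup_k {|f_k - f| > eps}) = 0, i.e. for a.e. x, |f_k(x) - f(x)| <= eps for all large k.
        Applying this with eps = 1/j for j = 1, 2, ... and intersecting the countably many full-measure sets,
        for a.e. x we get limsup_k |f_k(x) - f(x)| <= 1/j for every j, hence f_k -> f almost everywhere.
Conclusion: series converges; Borel-Cantelli yields f_k -> f a.e.


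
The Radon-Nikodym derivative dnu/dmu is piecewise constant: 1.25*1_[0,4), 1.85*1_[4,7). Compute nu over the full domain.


Integrate each piece of the Radon-Nikodym derivative:
Step 1: integral_0^4 1.25 dx = 1.25*(4-0) = 1.25*4 = 5
Step 2: integral_4^7 1.85 dx = 1.85*(7-4) = 1.85*3 = 5.55
Total: 5 + 5.55 = 10.55


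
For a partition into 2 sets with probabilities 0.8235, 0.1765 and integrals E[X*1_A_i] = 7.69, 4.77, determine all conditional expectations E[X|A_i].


For each cell A_i: E[X|A_i] = E[X*1_A_i] / P(A_i)
Step 1: E[X|A_1] = 7.69 / 0.8235 = 9.338191
Step 2: E[X|A_2] = 4.77 / 0.1765 = 27.025496
Verification: E[X] = sum E[X*1_A_i] = 7.69 + 4.77 = 12.46


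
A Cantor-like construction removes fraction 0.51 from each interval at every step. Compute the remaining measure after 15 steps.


Step 1: At each step, fraction remaining = 1 - 0.51 = 0.49
Step 2: After 15 steps, measure = (0.49)^15
Result = 2.253934e-05


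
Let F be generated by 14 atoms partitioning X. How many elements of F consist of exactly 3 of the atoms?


Each element of F is a union of some subset of the 14 atoms.
Elements that are unions of exactly 3 atoms correspond to 3-element subsets of the 14 atoms.
Count = C(14, 3) = 14! / (3! * 11!) = 364.


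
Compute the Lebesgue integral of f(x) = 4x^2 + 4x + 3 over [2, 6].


The Lebesgue integral of a Riemann-integrable function agrees with the Riemann integral.
Antiderivative F(x) = (4/3)x^3 + (4/2)x^2 + 3x
F(6) = (4/3)*6^3 + (4/2)*6^2 + 3*6
     = (4/3)*216 + (4/2)*36 + 3*6
     = 288 + 72 + 18
     = 378
F(2) = 24.666667
Integral = F(6) - F(2) = 378 - 24.666667 = 353.333333


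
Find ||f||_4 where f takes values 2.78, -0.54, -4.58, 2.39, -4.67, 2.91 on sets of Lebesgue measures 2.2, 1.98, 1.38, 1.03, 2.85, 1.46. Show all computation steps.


Step 1: Compute |f_i|^4 for each value:
  |2.78|^4 = 59.728167
  |-0.54|^4 = 0.085031
  |-4.58|^4 = 440.009357
  |2.39|^4 = 32.628086
  |-4.67|^4 = 475.628119
  |2.91|^4 = 71.708718
Step 2: Multiply by measures and sum:
  59.728167 * 2.2 = 131.401966
  0.085031 * 1.98 = 0.168361
  440.009357 * 1.38 = 607.212913
  32.628086 * 1.03 = 33.606929
  475.628119 * 2.85 = 1355.54014
  71.708718 * 1.46 = 104.694728
Sum = 131.401966 + 0.168361 + 607.212913 + 33.606929 + 1355.54014 + 104.694728 = 2232.625036
Step 3: Take the p-th root:
||f||_4 = (2232.625036)^(1/4) = 6.873912


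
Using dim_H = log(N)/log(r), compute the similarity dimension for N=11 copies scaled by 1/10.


For a self-similar set with N copies scaled by 1/r:
dim_H = log(N)/log(r) = log(11)/log(10)
= 2.397895/2.302585
= 1.041393


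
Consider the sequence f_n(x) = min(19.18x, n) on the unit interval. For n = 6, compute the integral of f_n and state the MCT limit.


f(x) = 19.18x on [0,1]; f_n(x) = min(19.18x, n). At n = 6:
Step 1: f(x) reaches 6 at x = 6/19.18 = 0.312826
Step 2: integral(f_6) = integral(19.18x, 0, 0.312826) + integral(6, 0.312826, 1)
       = 19.18*0.312826^2/2 + 6*(1 - 0.312826)
       = 0.938478 + 4.123045
       = 5.061522
Step 3: As n -> infinity, f_n increases to f, so by MCT integral(f_n) -> integral(f) = 19.18/2 = 9.59.
Convergence: integral(f_6) = 5.061522 -> 9.59 as n -> infinity


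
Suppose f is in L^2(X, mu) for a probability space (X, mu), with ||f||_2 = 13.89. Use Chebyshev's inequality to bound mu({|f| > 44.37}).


Chebyshev/Markov inequality: mu(|f| > eps) <= (||f||_p / eps)^p
Step 1: ||f||_2 / eps = 13.89 / 44.37 = 0.313049
Step 2: Raise to power p = 2:
  (0.313049)^2 = 0.098
Step 3: Therefore mu(|f| > 44.37) <= 0.098


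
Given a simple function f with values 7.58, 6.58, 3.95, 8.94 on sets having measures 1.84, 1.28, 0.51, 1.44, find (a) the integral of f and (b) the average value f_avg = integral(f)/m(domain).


Step 1: Integral = sum(value_i * measure_i)
= 7.58*1.84 + 6.58*1.28 + 3.95*0.51 + 8.94*1.44
= 13.9472 + 8.4224 + 2.0145 + 12.8736
= 37.2577
Step 2: Total measure of domain = 1.84 + 1.28 + 0.51 + 1.44 = 5.07
Step 3: Average value = 37.2577 / 5.07 = 7.348659


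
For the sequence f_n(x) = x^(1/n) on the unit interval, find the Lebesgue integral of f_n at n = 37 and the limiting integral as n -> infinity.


At n = 37: f_37(x) = x^(1/37).
Step 1: integral(x^(1/37), 0, 1) = [x^(1/37+1) / (1/37+1)] from 0 to 1
     = 1 / (1/37 + 1) = 1 / ((37+1)/37) = 37/(37+1)
     = 37/38 = 0.973684
Step 2: As n -> infinity, f_n(x) = x^(1/n) -> 1 for x in (0,1], and f_n is increasing in n.
By MCT, lim_n integral(f_n) = integral(lim_n f_n) = integral(1, 0, 1) = 1.
Step 3: Verify convergence: 37/38 = 0.973684 -> 1


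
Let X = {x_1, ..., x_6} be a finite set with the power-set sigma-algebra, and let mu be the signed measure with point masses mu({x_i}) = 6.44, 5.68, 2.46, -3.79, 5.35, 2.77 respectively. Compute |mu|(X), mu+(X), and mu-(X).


Step 1: Every measurable set is a union of atoms (the cells / points), so a Hahn decomposition is
  obtained by grouping atoms by sign: P = union of atoms with mu > 0, N = union of the remaining atoms.
  Atoms in P (indices): 1, 2, 3, 5, 6;  atoms in N (indices): 4
  Positive values: 6.44, 5.68, 2.46, 5.35, 2.77
  Negative values: -3.79
Step 2: mu+(X) = mu(P) = sum of positive atom values = 22.7
Step 3: mu-(X) = -mu(N) = sum of |negative atom values| = 3.79
Step 4: |mu|(X) = mu+(X) + mu-(X) = 22.7 + 3.79 = 26.49


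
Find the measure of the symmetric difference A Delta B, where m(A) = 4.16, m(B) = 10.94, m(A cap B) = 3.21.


m(A Delta B) = m(A) + m(B) - 2*m(A n B)
= 4.16 + 10.94 - 2*3.21
= 4.16 + 10.94 - 6.42
= 8.68


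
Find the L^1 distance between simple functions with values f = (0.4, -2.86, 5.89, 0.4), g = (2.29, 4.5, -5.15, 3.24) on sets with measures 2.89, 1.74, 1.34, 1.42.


Step 1: Compute differences f_i - g_i:
  0.4 - 2.29 = -1.89
  -2.86 - 4.5 = -7.36
  5.89 - -5.15 = 11.04
  0.4 - 3.24 = -2.84
Step 2: Compute |diff|^1 * measure for each set:
  |-1.89|^1 * 2.89 = 1.89 * 2.89 = 5.4621
  |-7.36|^1 * 1.74 = 7.36 * 1.74 = 12.8064
  |11.04|^1 * 1.34 = 11.04 * 1.34 = 14.7936
  |-2.84|^1 * 1.42 = 2.84 * 1.42 = 4.0328
Step 3: Sum = 37.0949
Step 4: ||f-g||_1 = (37.0949)^(1/1) = 37.0949


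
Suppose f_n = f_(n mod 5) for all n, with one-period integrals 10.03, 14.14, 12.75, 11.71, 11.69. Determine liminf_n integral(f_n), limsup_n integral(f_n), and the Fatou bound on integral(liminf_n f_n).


The sequence (integral(f_n)) is periodic with period 5, repeating the values 10.03, 14.14, 12.75, 11.71, 11.69 indefinitely.
Step 1: For a periodic sequence, every tail (a_m, a_(m+1), ...) contains all 5 period values infinitely often.
Step 2: Hence inf of every tail = min of the period values = min(10.03, 14.14, 12.75, 11.71, 11.69) = 10.03.
        liminf_n integral(f_n) = sup over m of (inf of tail from m) = 10.03.
Step 3: Similarly sup of every tail = max of the period values = 14.14.
        limsup_n integral(f_n) = 14.14.
Step 4: Fatou's lemma: integral(liminf_n f_n) <= liminf_n integral(f_n) = 10.03.
        So the integral of the pointwise liminf is at most 10.03.


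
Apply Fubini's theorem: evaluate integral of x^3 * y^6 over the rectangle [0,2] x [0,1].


By Fubini's theorem, the double integral factors as a product of single integrals:
Step 1: integral_0^2 x^3 dx = [x^4/4] from 0 to 2
     = 2^4/4 = 4
Step 2: integral_0^1 y^6 dy = [y^7/7] from 0 to 1
     = 1^7/7 = 0.142857
Step 3: Double integral = 4 * 0.142857 = 0.571429


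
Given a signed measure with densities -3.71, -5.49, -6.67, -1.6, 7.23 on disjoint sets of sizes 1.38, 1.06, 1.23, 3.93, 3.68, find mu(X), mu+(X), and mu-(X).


Step 1: Compute signed measure on each set:
  Set 1: -3.71 * 1.38 = -5.1198
  Set 2: -5.49 * 1.06 = -5.8194
  Set 3: -6.67 * 1.23 = -8.2041
  Set 4: -1.6 * 3.93 = -6.288
  Set 5: 7.23 * 3.68 = 26.6064
Step 2: Total signed measure = (-5.1198) + (-5.8194) + (-8.2041) + (-6.288) + (26.6064)
     = 1.1751
Step 3: Positive part mu+(X) = sum of positive contributions = 26.6064
Step 4: Negative part mu-(X) = |sum of negative contributions| = 25.4313


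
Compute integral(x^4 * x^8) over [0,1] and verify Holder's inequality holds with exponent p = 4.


Step 1: Exact integral of f*g = integral(x^12, 0, 1) = 1/13
     = 0.076923
Step 2: Holder bound with p=4, q=1.333333:
  ||f||_p = (integral x^16 dx)^(1/4) = (1/17)^(1/4) = 0.492479
  ||g||_q = (integral x^10.666667 dx)^(1/1.333333) = (1/11.666667)^(1/1.333333) = 0.158413
Step 3: Holder bound = ||f||_p * ||g||_q = 0.492479 * 0.158413 = 0.078015
Verification: 0.076923 <= 0.078015 (Holder holds)


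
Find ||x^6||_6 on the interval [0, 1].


Step 1: ||f||_6 = (integral_0^1 |x^6|^6 dx)^(1/6)
     = (integral_0^1 x^36 dx)^(1/6)
Step 2: integral_0^1 x^36 dx = [x^37/(37)] from 0 to 1 = 1^37/37
     = 1/37 = 0.027027
Step 3: ||f||_6 = (0.027027)^(1/6) = 0.547814


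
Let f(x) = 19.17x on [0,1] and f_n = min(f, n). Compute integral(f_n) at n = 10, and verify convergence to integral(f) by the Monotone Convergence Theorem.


f(x) = 19.17x on [0,1]; f_n(x) = min(19.17x, n). At n = 10:
Step 1: f(x) reaches 10 at x = 10/19.17 = 0.521648
Step 2: integral(f_10) = integral(19.17x, 0, 0.521648) + integral(10, 0.521648, 1)
       = 19.17*0.521648^2/2 + 10*(1 - 0.521648)
       = 2.608242 + 4.783516
       = 7.391758
Step 3: As n -> infinity, f_n increases to f, so by MCT integral(f_n) -> integral(f) = 19.17/2 = 9.585.
Convergence: integral(f_10) = 7.391758 -> 9.585 as n -> infinity


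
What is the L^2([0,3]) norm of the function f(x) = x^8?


Step 1: ||f||_2 = (integral_0^3 |x^8|^2 dx)^(1/2)
     = (integral_0^3 x^16 dx)^(1/2)
Step 2: integral_0^3 x^16 dx = [x^17/(17)] from 0 to 3 = 3^17/17
     = 129140163/17 = 7.596480e+06
Step 3: ||f||_2 = (7.596480e+06)^(1/2) = 2756.171289


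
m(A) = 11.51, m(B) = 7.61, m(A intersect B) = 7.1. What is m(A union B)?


By inclusion-exclusion: m(A u B) = m(A) + m(B) - m(A n B)
= 11.51 + 7.61 - 7.1
= 12.02


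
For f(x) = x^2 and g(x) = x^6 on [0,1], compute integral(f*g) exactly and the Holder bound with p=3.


Step 1: Exact integral of f*g = integral(x^8, 0, 1) = 1/9
     = 0.111111
Step 2: Holder bound with p=3, q=1.5:
  ||f||_p = (integral x^6 dx)^(1/3) = (1/7)^(1/3) = 0.522758
  ||g||_q = (integral x^9 dx)^(1/1.5) = (1/10)^(1/1.5) = 0.215443
Step 3: Holder bound = ||f||_p * ||g||_q = 0.522758 * 0.215443 = 0.112625
Verification: 0.111111 <= 0.112625 (Holder holds)


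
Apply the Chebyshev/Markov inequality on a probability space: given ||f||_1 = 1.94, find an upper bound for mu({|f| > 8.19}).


Chebyshev/Markov inequality: mu(|f| > eps) <= (||f||_p / eps)^p
Step 1: ||f||_1 / eps = 1.94 / 8.19 = 0.236874
Step 2: Raise to power p = 1:
  (0.236874)^1 = 0.236874
Step 3: Therefore mu(|f| > 8.19) <= 0.236874


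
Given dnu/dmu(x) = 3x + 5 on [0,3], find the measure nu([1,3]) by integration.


nu(A) = integral_A (dnu/dmu) dmu = integral_1^3 (3x + 5) dx
Step 1: Antiderivative F(x) = (3/2)x^2 + 5x
Step 2: F(3) = (3/2)*3^2 + 5*3 = 13.5 + 15 = 28.5
Step 3: F(1) = (3/2)*1^2 + 5*1 = 1.5 + 5 = 6.5
Step 4: nu([1,3]) = F(3) - F(1) = 28.5 - 6.5 = 22


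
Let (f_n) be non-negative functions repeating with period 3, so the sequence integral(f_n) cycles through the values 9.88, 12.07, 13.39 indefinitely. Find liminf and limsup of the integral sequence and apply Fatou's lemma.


The sequence (integral(f_n)) is periodic with period 3, repeating the values 9.88, 12.07, 13.39 indefinitely.
Step 1: For a periodic sequence, every tail (a_m, a_(m+1), ...) contains all 3 period values infinitely often.
Step 2: Hence inf of every tail = min of the period values = min(9.88, 12.07, 13.39) = 9.88.
        liminf_n integral(f_n) = sup over m of (inf of tail from m) = 9.88.
Step 3: Similarly sup of every tail = max of the period values = 13.39.
        limsup_n integral(f_n) = 13.39.
Step 4: Fatou's lemma: integral(liminf_n f_n) <= liminf_n integral(f_n) = 9.88.
        So the integral of the pointwise liminf is at most 9.88.


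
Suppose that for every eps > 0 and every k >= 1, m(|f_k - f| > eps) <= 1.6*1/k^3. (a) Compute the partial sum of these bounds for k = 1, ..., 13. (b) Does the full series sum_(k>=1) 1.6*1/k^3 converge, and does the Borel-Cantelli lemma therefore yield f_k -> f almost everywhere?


Step 1: List the terms 1.6*1/k^3 for k = 1 to 13:
  k=1: 1.6
  k=2: 0.2
  k=3: 0.059259
  k=4: 0.025
  k=5: 0.0128
  k=6: 0.007407
  k=7: 0.004665
  k=8: 0.003125
  k=9: 0.002195
  k=10: 0.0016
  k=11: 0.001202
  k=12: 9.259259e-04
  k=13: 7.282658e-04
Step 2: Partial sum = 1.6 + 0.2 + 0.059259 + 0.025 + 0.0128 + 0.007407 + 0.004665 + 0.003125 + 0.002195 + 0.0016 + 0.001202 + 9.259259e-04 + 7.282658e-04
     = 1.918907
Step 3: The full series sum_(k>=1) 1.6*1/k^3 converges (p-series with p = 3 > 1; a constant multiple of a convergent series converges).
Step 4: Fix eps > 0. Since sum_k m(|f_k - f| > eps) < infinity, the Borel-Cantelli lemma gives
        m(limsup_k {|f_k - f| > eps}) = 0, i.e. for a.e. x, |f_k(x) - f(x)| <= eps for all large k.
        Applying this with eps = 1/j for j = 1, 2, ... and intersecting the countably many full-measure sets,
        for a.e. x we get limsup_k |f_k(x) - f(x)| <= 1/j for every j, hence f_k -> f almost everywhere.
Conclusion: series converges; Borel-Cantelli yields f_k -> f a.e.


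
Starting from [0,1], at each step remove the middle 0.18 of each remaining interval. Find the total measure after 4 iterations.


Step 1: At each step, fraction remaining = 1 - 0.18 = 0.82
Step 2: After 4 steps, measure = (0.82)^4
Step 3: Computing the power step by step:
  After step 1: 0.82
  After step 2: 0.6724
  After step 3: 0.551368
  After step 4: 0.452122
Result = 0.452122


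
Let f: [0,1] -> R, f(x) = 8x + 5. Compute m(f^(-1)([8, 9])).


f^(-1)([8, 9]) = {x : 8 <= 8x + 5 <= 9}
Solving: (8 - 5)/8 <= x <= (9 - 5)/8
= [0.375, 0.5]
Intersecting with [0,1]: [0.375, 0.5]
Measure = 0.5 - 0.375 = 0.125


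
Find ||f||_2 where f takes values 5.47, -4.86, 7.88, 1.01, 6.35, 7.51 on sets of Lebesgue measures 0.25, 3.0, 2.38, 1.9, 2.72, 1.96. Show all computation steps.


Step 1: Compute |f_i|^2 for each value:
  |5.47|^2 = 29.9209
  |-4.86|^2 = 23.6196
  |7.88|^2 = 62.0944
  |1.01|^2 = 1.0201
  |6.35|^2 = 40.3225
  |7.51|^2 = 56.4001
Step 2: Multiply by measures and sum:
  29.9209 * 0.25 = 7.480225
  23.6196 * 3.0 = 70.8588
  62.0944 * 2.38 = 147.784672
  1.0201 * 1.9 = 1.93819
  40.3225 * 2.72 = 109.6772
  56.4001 * 1.96 = 110.544196
Sum = 7.480225 + 70.8588 + 147.784672 + 1.93819 + 109.6772 + 110.544196 = 448.283283
Step 3: Take the p-th root:
||f||_2 = (448.283283)^(1/2) = 21.172701


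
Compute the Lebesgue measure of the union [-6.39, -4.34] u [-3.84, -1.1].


For pairwise disjoint intervals, m(union) = sum of lengths.
= (-4.34 - -6.39) + (-1.1 - -3.84)
= 2.05 + 2.74
= 4.79


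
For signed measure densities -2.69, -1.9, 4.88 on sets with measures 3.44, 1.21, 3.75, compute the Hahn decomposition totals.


Step 1: Compute signed measure on each set:
  Set 1: -2.69 * 3.44 = -9.2536
  Set 2: -1.9 * 1.21 = -2.299
  Set 3: 4.88 * 3.75 = 18.3
Step 2: Total signed measure = (-9.2536) + (-2.299) + (18.3)
     = 6.7474
Step 3: Positive part mu+(X) = sum of positive contributions = 18.3
Step 4: Negative part mu-(X) = |sum of negative contributions| = 11.5526


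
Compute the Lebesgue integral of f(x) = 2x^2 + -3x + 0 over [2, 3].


The Lebesgue integral of a Riemann-integrable function agrees with the Riemann integral.
Antiderivative F(x) = (2/3)x^3 + (-3/2)x^2 + 0x
F(3) = (2/3)*3^3 + (-3/2)*3^2 + 0*3
     = (2/3)*27 + (-3/2)*9 + 0*3
     = 18 + -13.5 + 0
     = 4.5
F(2) = -0.666667
Integral = F(3) - F(2) = 4.5 - -0.666667 = 5.166667


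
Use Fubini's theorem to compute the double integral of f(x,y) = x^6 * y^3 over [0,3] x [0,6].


By Fubini's theorem, the double integral factors as a product of single integrals:
Step 1: integral_0^3 x^6 dx = [x^7/7] from 0 to 3
     = 3^7/7 = 312.428571
Step 2: integral_0^6 y^3 dy = [y^4/4] from 0 to 6
     = 6^4/4 = 324
Step 3: Double integral = 312.428571 * 324 = 101226.857143


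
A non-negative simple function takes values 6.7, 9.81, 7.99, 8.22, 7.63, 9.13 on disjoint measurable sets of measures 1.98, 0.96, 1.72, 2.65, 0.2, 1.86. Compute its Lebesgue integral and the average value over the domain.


Step 1: Integral = sum(value_i * measure_i)
= 6.7*1.98 + 9.81*0.96 + 7.99*1.72 + 8.22*2.65 + 7.63*0.2 + 9.13*1.86
= 13.266 + 9.4176 + 13.7428 + 21.783 + 1.526 + 16.9818
= 76.7172
Step 2: Total measure of domain = 1.98 + 0.96 + 1.72 + 2.65 + 0.2 + 1.86 = 9.37
Step 3: Average value = 76.7172 / 9.37 = 8.187535


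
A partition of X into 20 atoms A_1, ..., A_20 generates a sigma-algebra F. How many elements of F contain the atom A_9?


Each element of F is a union of some subset S of the 20 atoms.
The element contains A_9 iff A_9 is in S.
So we count subsets S of {A_1,...,A_20} with A_9 in S: choose freely among the other 19 atoms.
Count = 2^(20-1) = 2^19 = 524288.


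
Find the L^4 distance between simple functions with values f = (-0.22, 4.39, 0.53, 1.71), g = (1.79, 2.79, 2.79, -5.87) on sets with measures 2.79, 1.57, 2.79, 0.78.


Step 1: Compute differences f_i - g_i:
  -0.22 - 1.79 = -2.01
  4.39 - 2.79 = 1.6
  0.53 - 2.79 = -2.26
  1.71 - -5.87 = 7.58
Step 2: Compute |diff|^4 * measure for each set:
  |-2.01|^4 * 2.79 = 16.322408 * 2.79 = 45.539518
  |1.6|^4 * 1.57 = 6.5536 * 1.57 = 10.289152
  |-2.26|^4 * 2.79 = 26.087578 * 2.79 = 72.784342
  |7.58|^4 * 0.78 = 3301.237901 * 0.78 = 2574.965563
Step 3: Sum = 2703.578575
Step 4: ||f-g||_4 = (2703.578575)^(1/4) = 7.210822


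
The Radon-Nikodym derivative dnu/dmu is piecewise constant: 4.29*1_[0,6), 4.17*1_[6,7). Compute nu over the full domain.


Integrate each piece of the Radon-Nikodym derivative:
Step 1: integral_0^6 4.29 dx = 4.29*(6-0) = 4.29*6 = 25.74
Step 2: integral_6^7 4.17 dx = 4.17*(7-6) = 4.17*1 = 4.17
Total: 25.74 + 4.17 = 29.91


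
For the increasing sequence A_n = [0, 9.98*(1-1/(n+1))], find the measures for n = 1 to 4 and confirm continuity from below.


By continuity of measure from below: if A_n increases to A, then m(A_n) -> m(A).
Here A = [0, 9.98], so m(A) = 9.98
Step 1: a_1 = 9.98*(1 - 1/2) = 4.99, m(A_1) = 4.99
Step 2: a_2 = 9.98*(1 - 1/3) = 6.6533, m(A_2) = 6.6533
Step 3: a_3 = 9.98*(1 - 1/4) = 7.485, m(A_3) = 7.485
Step 4: a_4 = 9.98*(1 - 1/5) = 7.984, m(A_4) = 7.984
Limit: m(A_n) -> m([0,9.98]) = 9.98


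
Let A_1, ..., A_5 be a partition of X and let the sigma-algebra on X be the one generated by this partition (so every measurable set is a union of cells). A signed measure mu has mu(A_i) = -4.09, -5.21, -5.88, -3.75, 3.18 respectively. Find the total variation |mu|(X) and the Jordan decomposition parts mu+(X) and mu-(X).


Step 1: Every measurable set is a union of atoms (the cells / points), so a Hahn decomposition is
  obtained by grouping atoms by sign: P = union of atoms with mu > 0, N = union of the remaining atoms.
  Atoms in P (indices): 5;  atoms in N (indices): 1, 2, 3, 4
  Positive values: 3.18
  Negative values: -4.09, -5.21, -5.88, -3.75
Step 2: mu+(X) = mu(P) = sum of positive atom values = 3.18
Step 3: mu-(X) = -mu(N) = sum of |negative atom values| = 18.93
Step 4: |mu|(X) = mu+(X) + mu-(X) = 3.18 + 18.93 = 22.11


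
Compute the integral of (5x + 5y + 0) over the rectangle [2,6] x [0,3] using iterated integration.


By Fubini, integrate in x first, then y.
Step 1: Fix y, integrate over x in [2,6]:
  integral(5x + 5y + 0, x=2..6)
  = 5*(6^2 - 2^2)/2 + (5y + 0)*(6 - 2)
  = 80 + (5y + 0)*4
  = 80 + 20y + 0
  = 80 + 20y
Step 2: Integrate over y in [0,3]:
  integral(80 + 20y, y=0..3)
  = 80*3 + 20*(3^2 - 0^2)/2
  = 240 + 90
  = 330


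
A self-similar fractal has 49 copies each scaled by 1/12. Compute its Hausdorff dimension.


For a self-similar set with N copies scaled by 1/r:
dim_H = log(N)/log(r) = log(49)/log(12)
= 3.89182/2.484907
= 1.566184


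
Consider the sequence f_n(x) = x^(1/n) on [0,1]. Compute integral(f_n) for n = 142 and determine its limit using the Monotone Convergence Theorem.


At n = 142: f_142(x) = x^(1/142).
Step 1: integral(x^(1/142), 0, 1) = [x^(1/142+1) / (1/142+1)] from 0 to 1
     = 1 / (1/142 + 1) = 1 / ((142+1)/142) = 142/(142+1)
     = 142/143 = 0.993007
Step 2: As n -> infinity, f_n(x) = x^(1/n) -> 1 for x in (0,1], and f_n is increasing in n.
By MCT, lim_n integral(f_n) = integral(lim_n f_n) = integral(1, 0, 1) = 1.
Step 3: Verify convergence: 142/143 = 0.993007 -> 1


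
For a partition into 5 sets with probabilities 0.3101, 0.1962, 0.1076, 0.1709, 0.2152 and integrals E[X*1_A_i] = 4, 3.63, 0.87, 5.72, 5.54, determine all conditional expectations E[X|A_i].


For each cell A_i: E[X|A_i] = E[X*1_A_i] / P(A_i)
Step 1: E[X|A_1] = 4 / 0.3101 = 12.899065
Step 2: E[X|A_2] = 3.63 / 0.1962 = 18.501529
Step 3: E[X|A_3] = 0.87 / 0.1076 = 8.085502
Step 4: E[X|A_4] = 5.72 / 0.1709 = 33.469865
Step 5: E[X|A_5] = 5.54 / 0.2152 = 25.743494
Verification: E[X] = sum E[X*1_A_i] = 4 + 3.63 + 0.87 + 5.72 + 5.54 = 19.76


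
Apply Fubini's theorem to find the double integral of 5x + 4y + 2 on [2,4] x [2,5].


By Fubini, integrate in x first, then y.
Step 1: Fix y, integrate over x in [2,4]:
  integral(5x + 4y + 2, x=2..4)
  = 5*(4^2 - 2^2)/2 + (4y + 2)*(4 - 2)
  = 30 + (4y + 2)*2
  = 30 + 8y + 4
  = 34 + 8y
Step 2: Integrate over y in [2,5]:
  integral(34 + 8y, y=2..5)
  = 34*3 + 8*(5^2 - 2^2)/2
  = 102 + 84
  = 186


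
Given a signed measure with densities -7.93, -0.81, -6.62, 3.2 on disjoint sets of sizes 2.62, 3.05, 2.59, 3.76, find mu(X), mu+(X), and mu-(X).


Step 1: Compute signed measure on each set:
  Set 1: -7.93 * 2.62 = -20.7766
  Set 2: -0.81 * 3.05 = -2.4705
  Set 3: -6.62 * 2.59 = -17.1458
  Set 4: 3.2 * 3.76 = 12.032
Step 2: Total signed measure = (-20.7766) + (-2.4705) + (-17.1458) + (12.032)
     = -28.3609
Step 3: Positive part mu+(X) = sum of positive contributions = 12.032
Step 4: Negative part mu-(X) = |sum of negative contributions| = 40.3929


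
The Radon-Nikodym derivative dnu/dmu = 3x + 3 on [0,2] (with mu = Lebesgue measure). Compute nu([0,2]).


nu(A) = integral_A (dnu/dmu) dmu = integral_0^2 (3x + 3) dx
Step 1: Antiderivative F(x) = (3/2)x^2 + 3x
Step 2: F(2) = (3/2)*2^2 + 3*2 = 6 + 6 = 12
Step 3: F(0) = (3/2)*0^2 + 3*0 = 0.0 + 0 = 0.0
Step 4: nu([0,2]) = F(2) - F(0) = 12 - 0.0 = 12


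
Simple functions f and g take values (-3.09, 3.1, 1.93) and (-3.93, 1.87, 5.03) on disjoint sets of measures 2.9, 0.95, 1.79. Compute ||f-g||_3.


Step 1: Compute differences f_i - g_i:
  -3.09 - -3.93 = 0.84
  3.1 - 1.87 = 1.23
  1.93 - 5.03 = -3.1
Step 2: Compute |diff|^3 * measure for each set:
  |0.84|^3 * 2.9 = 0.592704 * 2.9 = 1.718842
  |1.23|^3 * 0.95 = 1.860867 * 0.95 = 1.767824
  |-3.1|^3 * 1.79 = 29.791 * 1.79 = 53.32589
Step 3: Sum = 56.812555
Step 4: ||f-g||_3 = (56.812555)^(1/3) = 3.844278


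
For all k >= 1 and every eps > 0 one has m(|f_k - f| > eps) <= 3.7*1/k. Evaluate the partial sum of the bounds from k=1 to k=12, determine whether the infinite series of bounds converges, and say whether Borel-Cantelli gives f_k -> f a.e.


Step 1: List the terms 3.7*1/k for k = 1 to 12:
  k=1: 3.7
  k=2: 1.85
  k=3: 1.233333
  k=4: 0.925
  k=5: 0.74
  k=6: 0.616667
  k=7: 0.528571
  k=8: 0.4625
  k=9: 0.411111
  k=10: 0.37
  k=11: 0.336364
  k=12: 0.308333
Step 2: Partial sum = 3.7 + 1.85 + 1.233333 + 0.925 + 0.74 + 0.616667 + 0.528571 + 0.4625 + 0.411111 + 0.37 + 0.336364 + 0.308333
     = 11.48188
Step 3: The full series sum_(k>=1) 3.7*1/k diverges (harmonic series, p = 1; a nonzero constant multiple of a divergent series diverges).
Step 4: The (first) Borel-Cantelli lemma requires a summable sequence of measures, so it does not apply here;
        from this bound alone no conclusion about a.e. convergence can be drawn (convergence in measure still
        gives an a.e.-convergent subsequence, but not a.e. convergence of the whole sequence).
Conclusion: series diverges; Borel-Cantelli is inconclusive about a.e. convergence of f_k.


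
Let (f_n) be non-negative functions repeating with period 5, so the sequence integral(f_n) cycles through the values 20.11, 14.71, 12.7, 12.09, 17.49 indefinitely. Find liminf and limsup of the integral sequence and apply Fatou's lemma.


The sequence (integral(f_n)) is periodic with period 5, repeating the values 20.11, 14.71, 12.7, 12.09, 17.49 indefinitely.
Step 1: For a periodic sequence, every tail (a_m, a_(m+1), ...) contains all 5 period values infinitely often.
Step 2: Hence inf of every tail = min of the period values = min(20.11, 14.71, 12.7, 12.09, 17.49) = 12.09.
        liminf_n integral(f_n) = sup over m of (inf of tail from m) = 12.09.
Step 3: Similarly sup of every tail = max of the period values = 20.11.
        limsup_n integral(f_n) = 20.11.
Step 4: Fatou's lemma: integral(liminf_n f_n) <= liminf_n integral(f_n) = 12.09.
        So the integral of the pointwise liminf is at most 12.09.


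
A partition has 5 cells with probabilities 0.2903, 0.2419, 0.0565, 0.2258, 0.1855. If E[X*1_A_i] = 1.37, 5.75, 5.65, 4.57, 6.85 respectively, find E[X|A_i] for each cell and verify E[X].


For each cell A_i: E[X|A_i] = E[X*1_A_i] / P(A_i)
Step 1: E[X|A_1] = 1.37 / 0.2903 = 4.719256
Step 2: E[X|A_2] = 5.75 / 0.2419 = 23.770153
Step 3: E[X|A_3] = 5.65 / 0.0565 = 100
Step 4: E[X|A_4] = 4.57 / 0.2258 = 20.23915
Step 5: E[X|A_5] = 6.85 / 0.1855 = 36.927224
Verification: E[X] = sum E[X*1_A_i] = 1.37 + 5.75 + 5.65 + 4.57 + 6.85 = 24.19


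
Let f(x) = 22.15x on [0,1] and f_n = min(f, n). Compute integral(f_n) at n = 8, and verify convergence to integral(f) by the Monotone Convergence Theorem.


f(x) = 22.15x on [0,1]; f_n(x) = min(22.15x, n). At n = 8:
Step 1: f(x) reaches 8 at x = 8/22.15 = 0.361174
Step 2: integral(f_8) = integral(22.15x, 0, 0.361174) + integral(8, 0.361174, 1)
       = 22.15*0.361174^2/2 + 8*(1 - 0.361174)
       = 1.444695 + 5.110609
       = 6.555305
Step 3: As n -> infinity, f_n increases to f, so by MCT integral(f_n) -> integral(f) = 22.15/2 = 11.075.
Convergence: integral(f_8) = 6.555305 -> 11.075 as n -> infinity


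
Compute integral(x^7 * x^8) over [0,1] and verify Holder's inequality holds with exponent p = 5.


Step 1: Exact integral of f*g = integral(x^15, 0, 1) = 1/16
     = 0.0625
Step 2: Holder bound with p=5, q=1.25:
  ||f||_p = (integral x^35 dx)^(1/5) = (1/36)^(1/5) = 0.488359
  ||g||_q = (integral x^10 dx)^(1/1.25) = (1/11)^(1/1.25) = 0.146854
Step 3: Holder bound = ||f||_p * ||g||_q = 0.488359 * 0.146854 = 0.071718
Verification: 0.0625 <= 0.071718 (Holder holds)


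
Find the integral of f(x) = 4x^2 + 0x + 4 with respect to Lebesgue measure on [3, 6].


The Lebesgue integral of a Riemann-integrable function agrees with the Riemann integral.
Antiderivative F(x) = (4/3)x^3 + (0/2)x^2 + 4x
F(6) = (4/3)*6^3 + (0/2)*6^2 + 4*6
     = (4/3)*216 + (0/2)*36 + 4*6
     = 288 + 0.0 + 24
     = 312
F(3) = 48
Integral = F(6) - F(3) = 312 - 48 = 264


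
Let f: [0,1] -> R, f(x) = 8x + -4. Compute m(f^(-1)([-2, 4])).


f^(-1)([-2, 4]) = {x : -2 <= 8x + -4 <= 4}
Solving: (-2 - -4)/8 <= x <= (4 - -4)/8
= [0.25, 1]
Intersecting with [0,1]: [0.25, 1]
Measure = 1 - 0.25 = 0.75


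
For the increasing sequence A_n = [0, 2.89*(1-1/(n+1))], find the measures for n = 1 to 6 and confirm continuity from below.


By continuity of measure from below: if A_n increases to A, then m(A_n) -> m(A).
Here A = [0, 2.89], so m(A) = 2.89
Step 1: a_1 = 2.89*(1 - 1/2) = 1.445, m(A_1) = 1.445
Step 2: a_2 = 2.89*(1 - 1/3) = 1.9267, m(A_2) = 1.9267
Step 3: a_3 = 2.89*(1 - 1/4) = 2.1675, m(A_3) = 2.1675
Step 4: a_4 = 2.89*(1 - 1/5) = 2.312, m(A_4) = 2.312
Step 5: a_5 = 2.89*(1 - 1/6) = 2.4083, m(A_5) = 2.4083
Step 6: a_6 = 2.89*(1 - 1/7) = 2.4771, m(A_6) = 2.4771
Limit: m(A_n) -> m([0,2.89]) = 2.89


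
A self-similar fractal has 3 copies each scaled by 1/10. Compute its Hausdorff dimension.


For a self-similar set with N copies scaled by 1/r:
dim_H = log(N)/log(r) = log(3)/log(10)
= 1.098612/2.302585
= 0.477121


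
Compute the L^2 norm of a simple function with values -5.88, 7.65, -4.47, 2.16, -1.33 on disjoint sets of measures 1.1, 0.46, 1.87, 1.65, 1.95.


Step 1: Compute |f_i|^2 for each value:
  |-5.88|^2 = 34.5744
  |7.65|^2 = 58.5225
  |-4.47|^2 = 19.9809
  |2.16|^2 = 4.6656
  |-1.33|^2 = 1.7689
Step 2: Multiply by measures and sum:
  34.5744 * 1.1 = 38.03184
  58.5225 * 0.46 = 26.92035
  19.9809 * 1.87 = 37.364283
  4.6656 * 1.65 = 7.69824
  1.7689 * 1.95 = 3.449355
Sum = 38.03184 + 26.92035 + 37.364283 + 7.69824 + 3.449355 = 113.464068
Step 3: Take the p-th root:
||f||_2 = (113.464068)^(1/2) = 10.651951


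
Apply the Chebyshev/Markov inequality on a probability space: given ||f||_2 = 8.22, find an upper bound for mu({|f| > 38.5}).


Chebyshev/Markov inequality: mu(|f| > eps) <= (||f||_p / eps)^p
Step 1: ||f||_2 / eps = 8.22 / 38.5 = 0.213506
Step 2: Raise to power p = 2:
  (0.213506)^2 = 0.045585
Step 3: Therefore mu(|f| > 38.5) <= 0.045585


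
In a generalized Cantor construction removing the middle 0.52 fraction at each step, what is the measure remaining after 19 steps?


Step 1: At each step, fraction remaining = 1 - 0.52 = 0.48
Step 2: After 19 steps, measure = (0.48)^19
Result = 8.781799e-07


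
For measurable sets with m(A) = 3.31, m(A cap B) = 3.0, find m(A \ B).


m(A \ B) = m(A) - m(A n B)
= 3.31 - 3.0
= 0.31


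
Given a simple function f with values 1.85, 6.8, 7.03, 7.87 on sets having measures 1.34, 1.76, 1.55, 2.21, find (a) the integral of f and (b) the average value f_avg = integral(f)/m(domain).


Step 1: Integral = sum(value_i * measure_i)
= 1.85*1.34 + 6.8*1.76 + 7.03*1.55 + 7.87*2.21
= 2.479 + 11.968 + 10.8965 + 17.3927
= 42.7362
Step 2: Total measure of domain = 1.34 + 1.76 + 1.55 + 2.21 = 6.86
Step 3: Average value = 42.7362 / 6.86 = 6.229767


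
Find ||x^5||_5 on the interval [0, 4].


Step 1: ||f||_5 = (integral_0^4 |x^5|^5 dx)^(1/5)
     = (integral_0^4 x^25 dx)^(1/5)
Step 2: integral_0^4 x^25 dx = [x^26/(26)] from 0 to 4 = 4^26/26
     = 4503599627370496/26 = 1.732154e+14
Step 3: ||f||_5 = (1.732154e+14)^(1/5) = 704.234481


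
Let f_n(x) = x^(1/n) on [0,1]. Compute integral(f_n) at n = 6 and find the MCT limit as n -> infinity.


At n = 6: f_6(x) = x^(1/6).
Step 1: integral(x^(1/6), 0, 1) = [x^(1/6+1) / (1/6+1)] from 0 to 1
     = 1 / (1/6 + 1) = 1 / ((6+1)/6) = 6/(6+1)
     = 6/7 = 0.857143
Step 2: As n -> infinity, f_n(x) = x^(1/n) -> 1 for x in (0,1], and f_n is increasing in n.
By MCT, lim_n integral(f_n) = integral(lim_n f_n) = integral(1, 0, 1) = 1.
Step 3: Verify convergence: 6/7 = 0.857143 -> 1


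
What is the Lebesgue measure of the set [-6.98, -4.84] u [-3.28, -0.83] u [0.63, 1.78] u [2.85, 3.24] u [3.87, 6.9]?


For pairwise disjoint intervals, m(union) = sum of lengths.
= (-4.84 - -6.98) + (-0.83 - -3.28) + (1.78 - 0.63) + (3.24 - 2.85) + (6.9 - 3.87)
= 2.14 + 2.45 + 1.15 + 0.39 + 3.03
= 9.16


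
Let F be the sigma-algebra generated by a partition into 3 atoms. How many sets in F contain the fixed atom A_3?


Each element of F is a union of some subset S of the 3 atoms.
The element contains A_3 iff A_3 is in S.
So we count subsets S of {A_1,...,A_3} with A_3 in S: choose freely among the other 2 atoms.
Count = 2^(3-1) = 2^2 = 4.


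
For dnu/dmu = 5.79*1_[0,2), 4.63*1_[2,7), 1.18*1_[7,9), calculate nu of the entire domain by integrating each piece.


Integrate each piece of the Radon-Nikodym derivative:
Step 1: integral_0^2 5.79 dx = 5.79*(2-0) = 5.79*2 = 11.58
Step 2: integral_2^7 4.63 dx = 4.63*(7-2) = 4.63*5 = 23.15
Step 3: integral_7^9 1.18 dx = 1.18*(9-7) = 1.18*2 = 2.36
Total: 11.58 + 23.15 + 2.36 = 37.09


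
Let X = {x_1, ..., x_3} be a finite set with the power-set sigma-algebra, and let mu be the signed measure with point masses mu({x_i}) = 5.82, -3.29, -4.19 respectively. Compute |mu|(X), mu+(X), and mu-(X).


Step 1: Every measurable set is a union of atoms (the cells / points), so a Hahn decomposition is
  obtained by grouping atoms by sign: P = union of atoms with mu > 0, N = union of the remaining atoms.
  Atoms in P (indices): 1;  atoms in N (indices): 2, 3
  Positive values: 5.82
  Negative values: -3.29, -4.19
Step 2: mu+(X) = mu(P) = sum of positive atom values = 5.82
Step 3: mu-(X) = -mu(N) = sum of |negative atom values| = 7.48
Step 4: |mu|(X) = mu+(X) + mu-(X) = 5.82 + 7.48 = 13.3


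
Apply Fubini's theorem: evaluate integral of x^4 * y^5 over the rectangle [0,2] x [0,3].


By Fubini's theorem, the double integral factors as a product of single integrals:
Step 1: integral_0^2 x^4 dx = [x^5/5] from 0 to 2
     = 2^5/5 = 6.4
Step 2: integral_0^3 y^5 dy = [y^6/6] from 0 to 3
     = 3^6/6 = 121.5
Step 3: Double integral = 6.4 * 121.5 = 777.6


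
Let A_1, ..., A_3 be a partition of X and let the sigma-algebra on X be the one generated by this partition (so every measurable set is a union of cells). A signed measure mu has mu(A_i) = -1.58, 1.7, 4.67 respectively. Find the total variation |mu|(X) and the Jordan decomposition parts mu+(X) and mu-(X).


Step 1: Every measurable set is a union of atoms (the cells / points), so a Hahn decomposition is
  obtained by grouping atoms by sign: P = union of atoms with mu > 0, N = union of the remaining atoms.
  Atoms in P (indices): 2, 3;  atoms in N (indices): 1
  Positive values: 1.7, 4.67
  Negative values: -1.58
Step 2: mu+(X) = mu(P) = sum of positive atom values = 6.37
Step 3: mu-(X) = -mu(N) = sum of |negative atom values| = 1.58
Step 4: |mu|(X) = mu+(X) + mu-(X) = 6.37 + 1.58 = 7.95


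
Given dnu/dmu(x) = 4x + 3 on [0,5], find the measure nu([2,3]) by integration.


nu(A) = integral_A (dnu/dmu) dmu = integral_2^3 (4x + 3) dx
Step 1: Antiderivative F(x) = (4/2)x^2 + 3x
Step 2: F(3) = (4/2)*3^2 + 3*3 = 18 + 9 = 27
Step 3: F(2) = (4/2)*2^2 + 3*2 = 8 + 6 = 14
Step 4: nu([2,3]) = F(3) - F(2) = 27 - 14 = 13


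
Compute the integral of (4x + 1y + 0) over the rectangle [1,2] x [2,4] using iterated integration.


By Fubini, integrate in x first, then y.
Step 1: Fix y, integrate over x in [1,2]:
  integral(4x + 1y + 0, x=1..2)
  = 4*(2^2 - 1^2)/2 + (1y + 0)*(2 - 1)
  = 6 + (1y + 0)*1
  = 6 + 1y + 0
  = 6 + 1y
Step 2: Integrate over y in [2,4]:
  integral(6 + 1y, y=2..4)
  = 6*2 + 1*(4^2 - 2^2)/2
  = 12 + 6
  = 18


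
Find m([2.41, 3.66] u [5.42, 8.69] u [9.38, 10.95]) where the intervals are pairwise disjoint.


For pairwise disjoint intervals, m(union) = sum of lengths.
= (3.66 - 2.41) + (8.69 - 5.42) + (10.95 - 9.38)
= 1.25 + 3.27 + 1.57
= 6.09


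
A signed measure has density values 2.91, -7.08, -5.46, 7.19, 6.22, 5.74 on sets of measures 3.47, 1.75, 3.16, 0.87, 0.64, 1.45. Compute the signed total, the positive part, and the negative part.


Step 1: Compute signed measure on each set:
  Set 1: 2.91 * 3.47 = 10.0977
  Set 2: -7.08 * 1.75 = -12.39
  Set 3: -5.46 * 3.16 = -17.2536
  Set 4: 7.19 * 0.87 = 6.2553
  Set 5: 6.22 * 0.64 = 3.9808
  Set 6: 5.74 * 1.45 = 8.323
Step 2: Total signed measure = (10.0977) + (-12.39) + (-17.2536) + (6.2553) + (3.9808) + (8.323)
     = -0.9868
Step 3: Positive part mu+(X) = sum of positive contributions = 28.6568
Step 4: Negative part mu-(X) = |sum of negative contributions| = 29.6436


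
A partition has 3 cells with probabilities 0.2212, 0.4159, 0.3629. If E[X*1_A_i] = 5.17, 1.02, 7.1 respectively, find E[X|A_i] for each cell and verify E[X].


For each cell A_i: E[X|A_i] = E[X*1_A_i] / P(A_i)
Step 1: E[X|A_1] = 5.17 / 0.2212 = 23.372514
Step 2: E[X|A_2] = 1.02 / 0.4159 = 2.452513
Step 3: E[X|A_3] = 7.1 / 0.3629 = 19.564618
Verification: E[X] = sum E[X*1_A_i] = 5.17 + 1.02 + 7.1 = 13.29


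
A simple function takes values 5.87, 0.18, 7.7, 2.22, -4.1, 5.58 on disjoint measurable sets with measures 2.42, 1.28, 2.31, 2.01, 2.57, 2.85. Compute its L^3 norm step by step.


Step 1: Compute |f_i|^3 for each value:
  |5.87|^3 = 202.262003
  |0.18|^3 = 0.005832
  |7.7|^3 = 456.533
  |2.22|^3 = 10.941048
  |-4.1|^3 = 68.921
  |5.58|^3 = 173.741112
Step 2: Multiply by measures and sum:
  202.262003 * 2.42 = 489.474047
  0.005832 * 1.28 = 0.007465
  456.533 * 2.31 = 1054.59123
  10.941048 * 2.01 = 21.991506
  68.921 * 2.57 = 177.12697
  173.741112 * 2.85 = 495.162169
Sum = 489.474047 + 0.007465 + 1054.59123 + 21.991506 + 177.12697 + 495.162169 = 2238.353388
Step 3: Take the p-th root:
||f||_3 = (2238.353388)^(1/3) = 13.081058


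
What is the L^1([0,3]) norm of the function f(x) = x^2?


Step 1: ||f||_1 = (integral_0^3 |x^2|^1 dx)^(1/1)
     = (integral_0^3 x^2 dx)^(1/1)
Step 2: integral_0^3 x^2 dx = [x^3/(3)] from 0 to 3 = 3^3/3
     = 27/3 = 9
Step 3: ||f||_1 = (9)^(1/1) = 9


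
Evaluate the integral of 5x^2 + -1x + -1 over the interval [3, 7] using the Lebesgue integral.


The Lebesgue integral of a Riemann-integrable function agrees with the Riemann integral.
Antiderivative F(x) = (5/3)x^3 + (-1/2)x^2 + -1x
F(7) = (5/3)*7^3 + (-1/2)*7^2 + -1*7
     = (5/3)*343 + (-1/2)*49 + -1*7
     = 571.666667 + -24.5 + -7
     = 540.166667
F(3) = 37.5
Integral = F(7) - F(3) = 540.166667 - 37.5 = 502.666667


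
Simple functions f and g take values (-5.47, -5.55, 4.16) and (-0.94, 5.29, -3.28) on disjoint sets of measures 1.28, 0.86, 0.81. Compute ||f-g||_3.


Step 1: Compute differences f_i - g_i:
  -5.47 - -0.94 = -4.53
  -5.55 - 5.29 = -10.84
  4.16 - -3.28 = 7.44
Step 2: Compute |diff|^3 * measure for each set:
  |-4.53|^3 * 1.28 = 92.959677 * 1.28 = 118.988387
  |-10.84|^3 * 0.86 = 1273.760704 * 0.86 = 1095.434205
  |7.44|^3 * 0.81 = 411.830784 * 0.81 = 333.582935
Step 3: Sum = 1548.005527
Step 4: ||f-g||_3 = (1548.005527)^(1/3) = 11.567979
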